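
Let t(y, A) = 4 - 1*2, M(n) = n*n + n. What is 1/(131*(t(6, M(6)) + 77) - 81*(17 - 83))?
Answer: 1/15695 ≈ 6.3715e-5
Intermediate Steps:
M(n) = n + n² (M(n) = n² + n = n + n²)
t(y, A) = 2 (t(y, A) = 4 - 2 = 2)
1/(131*(t(6, M(6)) + 77) - 81*(17 - 83)) = 1/(131*(2 + 77) - 81*(17 - 83)) = 1/(131*79 - 81*(-66)) = 1/(10349 + 5346) = 1/15695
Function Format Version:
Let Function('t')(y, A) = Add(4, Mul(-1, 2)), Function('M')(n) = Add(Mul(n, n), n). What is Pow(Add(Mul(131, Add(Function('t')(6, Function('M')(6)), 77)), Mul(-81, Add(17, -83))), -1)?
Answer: Rational(1, 15695) ≈ 6.3715e-5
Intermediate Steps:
Function('M')(n) = Add(n, Pow(n, 2)) (Function('M')(n) = Add(Pow(n, 2), n) = Add(n, Pow(n, 2)))
Function('t')(y, A) = 2 (Function('t')(y, A) = Add(4, -2) = 2)
Pow(Add(Mul(131, Add(Function('t')(6, Function('M')(6)), 77)), Mul(-81, Add(17, -83))), -1) = Pow(Add(Mul(131, Add(2, 77)), Mul(-81, Add(17, -83))), -1) = Pow(Add(Mul(131, 79), Mul(-81, -66)), -1) = Pow(Add(10349, 5346), -1) = Pow(15695, -1) = Rational(1, 15695)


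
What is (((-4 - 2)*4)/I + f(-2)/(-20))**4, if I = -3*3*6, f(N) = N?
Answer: 5764801/65610000 ≈ 0.087865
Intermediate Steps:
I = -54 (I = -9*6 = -54)
(((-4 - 2)*4)/I + f(-2)/(-20))**4 = (((-4 - 2)*4)/(-54) - 2/(-20))**4 = (-6*4*(-1/54) - 2*(-1/20))**4 = (-24*(-1/54) + 1/10)**4 = (4/9 + 1/10)**4 = (49/90)**4 = 5764801/65610000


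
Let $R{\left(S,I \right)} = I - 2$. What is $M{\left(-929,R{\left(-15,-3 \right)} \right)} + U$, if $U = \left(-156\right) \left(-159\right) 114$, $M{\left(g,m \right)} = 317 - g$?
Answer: $2828902$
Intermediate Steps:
$R{\left(S,I \right)} = -2 + I$
$U = 2827656$ ($U = 24804 \cdot 114 = 2827656$)
$M{\left(-929,R{\left(-15,-3 \right)} \right)} + U = \left(317 - -929\right) + 2827656 = \left(317 + 929\right) + 2827656 = 1246 + 2827656 = 2828902$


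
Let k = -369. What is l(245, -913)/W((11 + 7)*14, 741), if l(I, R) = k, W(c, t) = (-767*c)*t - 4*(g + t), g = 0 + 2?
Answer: 369/143226416 ≈ 2.5763e-6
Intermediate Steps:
g = 2
W(c, t) = -8 - 4*t - 767*c*t (W(c, t) = (-767*c)*t - 4*(2 + t) = -767*c*t + (-8 - 4*t) = -8 - 4*t - 767*c*t)
l(I, R) = -369
l(245, -913)/W((11 + 7)*14, 741) = -369/(-8 - 4*741 - 767*(11 + 7)*14*741) = -369/(-8 - 2964 - 767*18*14*741) = -369/(-8 - 2964 - 767*252*741) = -369/(-8 - 2964 - 143223444) = -369/(-143226416) = -369*(-1/143226416) = 369/143226416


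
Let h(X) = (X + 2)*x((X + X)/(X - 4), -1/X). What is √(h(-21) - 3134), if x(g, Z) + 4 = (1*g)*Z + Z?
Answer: I*√33741183/105 ≈ 55.321*I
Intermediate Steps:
x(g, Z) = -4 + Z + Z*g (x(g, Z) = -4 + ((1*g)*Z + Z) = -4 + (g*Z + Z) = -4 + (Z*g + Z) = -4 + (Z + Z*g) = -4 + Z + Z*g)
h(X) = (2 + X)*(-4 - 1/X - 2/(-4 + X)) (h(X) = (X + 2)*(-4 - 1/X + (-1/X)*((X + X)/(X - 4))) = (2 + X)*(-4 - 1/X + (-1/X)*((2*X)/(-4 + X))) = (2 + X)*(-4 - 1/X + (-1/X)*(2*X/(-4 + X))) = (2 + X)*(-4 - 1/X - 2/(-4 + X)))
√(h(-21) - 3134) = √((8 - 4*(-21)³ + 5*(-21)² + 30*(-21))/((-21)*(-4 - 21)) - 3134) = √(-1/21*(8 - 4*(-9261) + 5*441 - 630)/(-25) - 3134) = √(-1/21*(-1/25)*(8 + 37044 + 2205 - 630) - 3134) = √(-1/21*(-1/25)*38627 - 3134) = √(38627/525 - 3134) = √(-1606723/525) = I*√33741183/105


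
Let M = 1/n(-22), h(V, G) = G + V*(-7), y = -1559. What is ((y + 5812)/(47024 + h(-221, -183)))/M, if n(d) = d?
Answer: -46783/24194 ≈ -1.9337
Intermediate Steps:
h(V, G) = G - 7*V
M = -1/22 (M = 1/(-22) = -1/22 ≈ -0.045455)
((y + 5812)/(47024 + h(-221, -183)))/M = ((-1559 + 5812)/(47024 + (-183 - 7*(-221))))/(-1/22) = (4253/(47024 + (-183 + 1547)))*(-22) = (4253/(47024 + 1364))*(-22) = (4253/48388)*(-22) = -46783/24194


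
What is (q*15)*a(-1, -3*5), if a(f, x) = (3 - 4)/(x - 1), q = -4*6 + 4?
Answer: -75/4 ≈ -18.750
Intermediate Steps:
q = -20 (q = -24 + 4 = -20)
a(f, x) = -1/(-1 + x)
(q*15)*a(-1, -3*5) = (-20*15)*(-1/(-1 - 3*5)) = -(-300)/(-1 - 15) = -(-300)/(-16) = -(-300)*(-1)/16 = -300*1/16 = -75/4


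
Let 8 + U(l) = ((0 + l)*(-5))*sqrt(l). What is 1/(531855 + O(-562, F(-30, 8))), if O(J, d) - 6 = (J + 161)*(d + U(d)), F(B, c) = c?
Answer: 531861/280817870521 - 32080*sqrt(2)/280817870521 ≈ 1.7324e-6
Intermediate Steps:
U(l) = -8 - 5*l**(3/2) (U(l) = -8 + ((0 + l)*(-5))*sqrt(l) = -8 + (l*(-5))*sqrt(l) = -8 + (-5*l)*sqrt(l) = -8 - 5*l**(3/2))
O(J, d) = 6 + (161 + J)*(-8 + d - 5*d**(3/2)) (O(J, d) = 6 + (J + 161)*(d + (-8 - 5*d**(3/2))) = 6 + (161 + J)*(-8 + d - 5*d**(3/2)))
1/(531855 + O(-562, F(-30, 8))) = 1/(531855 + (-1282 - 12880*sqrt(2) + 161*8 - 562*8 - 1*(-562)*(8 + 5*8**(3/2)))) = 1/(531855 + (-1282 - 12880*sqrt(2) + 1288 - 4496 - 1*(-562)*(8 + 5*(16*sqrt(2))))) = 1/(531855 + (-1282 - 12880*sqrt(2) + 1288 - 4496 - 1*(-562)*(8 + 80*sqrt(2)))) = 1/(531855 + (-1282 - 12880*sqrt(2) + 1288 - 4496 + (4496 + 44960*sqrt(2)))) = 1/(531855 + (6 + 32080*sqrt(2))) = 1/(531861 + 32080*sqrt(2))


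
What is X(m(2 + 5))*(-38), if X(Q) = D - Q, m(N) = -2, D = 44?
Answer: -1748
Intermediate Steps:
X(Q) = 44 - Q
X(m(2 + 5))*(-38) = (44 - 1*(-2))*(-38) = (44 + 2)*(-38) = 46*(-38) = -1748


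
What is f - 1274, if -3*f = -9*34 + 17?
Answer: -3533/3 ≈ -1177.7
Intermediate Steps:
f = 289/3 (f = -(-9*34 + 17)/3 = -(-306 + 17)/3 = -⅓*(-289) = 289/3 ≈ 96.333)
f - 1274 = 289/3 - 1274 = -3533/3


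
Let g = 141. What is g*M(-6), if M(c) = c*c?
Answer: 5076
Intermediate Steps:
M(c) = c²
g*M(-6) = 141*(-6)² = 141*36 = 5076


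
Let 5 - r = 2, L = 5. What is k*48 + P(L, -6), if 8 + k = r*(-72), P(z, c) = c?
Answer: -10758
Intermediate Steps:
r = 3 (r = 5 - 1*2 = 5 - 2 = 3)
k = -224 (k = -8 + 3*(-72) = -8 - 216 = -224)
k*48 + P(L, -6) = -224*48 - 6 = -10752 - 6 = -10758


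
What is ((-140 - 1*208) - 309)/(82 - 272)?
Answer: 657/190 ≈ 3.4579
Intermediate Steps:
((-140 - 1*208) - 309)/(82 - 272) = ((-140 - 208) - 309)/(-190) = (-348 - 309)*(-1/190) = -657*(-1/190) = 657/190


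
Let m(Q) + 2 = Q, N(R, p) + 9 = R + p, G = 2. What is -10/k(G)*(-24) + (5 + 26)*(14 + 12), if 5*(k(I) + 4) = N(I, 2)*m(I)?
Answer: 746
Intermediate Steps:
N(R, p) = -9 + R + p (N(R, p) = -9 + (R + p) = -9 + R + p)
m(Q) = -2 + Q
k(I) = -4 + (-7 + I)*(-2 + I)/5 (k(I) = -4 + ((-9 + I + 2)*(-2 + I))/5 = -4 + ((-7 + I)*(-2 + I))/5 = -4 + (-7 + I)*(-2 + I)/5)
-10/k(G)*(-24) + (5 + 26)*(14 + 12) = -10/(-4 + (-7 + 2)*(-2 + 2)/5)*(-24) + (5 + 26)*(14 + 12) = -10/(-4 + (1/5)*(-5)*0)*(-24) + 31*26 = -10/(-4 + 0)*(-24) + 806 = -10/(-4)*(-24) + 806 = -10*(-1)/4*(-24) + 806 = -5*(-1/2)*(-24) + 806 = (5/2)*(-24) + 806 = -60 + 806 = 746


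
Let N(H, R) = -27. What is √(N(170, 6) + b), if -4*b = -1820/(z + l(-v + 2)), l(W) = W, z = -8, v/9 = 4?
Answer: I*√1362/6 ≈ 6.1509*I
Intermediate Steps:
v = 36 (v = 9*4 = 36)
b = -65/6 (b = -(-1820)/(4*(-8 + (-1*36 + 2))) = -(-1820)/(4*(-8 + (-36 + 2))) = -(-1820)/(4*(-8 - 34)) = -(-1820)/(4*(-42)) = -(-1)*(-1820)/168 = -¼*130/3 = -65/6 ≈ -10.833)
√(N(170, 6) + b) = √(-27 - 65/6) = √(-227/6) = I*√1362/6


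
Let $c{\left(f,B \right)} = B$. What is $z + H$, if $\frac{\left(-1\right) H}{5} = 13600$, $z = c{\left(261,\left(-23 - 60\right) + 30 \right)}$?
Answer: $-68053$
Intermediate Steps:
$z = -53$ ($z = \left(-23 - 60\right) + 30 = -83 + 30 = -53$)
$H = -68000$ ($H = \left(-5\right) 13600 = -68000$)
$z + H = -53 - 68000 = -68053$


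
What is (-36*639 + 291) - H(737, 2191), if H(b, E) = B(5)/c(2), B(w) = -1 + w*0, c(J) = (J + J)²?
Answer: -363407/16 ≈ -22713.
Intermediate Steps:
c(J) = 4*J² (c(J) = (2*J)² = 4*J²)
B(w) = -1 (B(w) = -1 + 0 = -1)
H(b, E) = -1/16 (H(b, E) = -1/(4*2²) = -1/(4*4) = -1/16)
(-36*639 + 291) - H(737, 2191) = (-36*639 + 291) - 1*(-1/16) = (-23004 + 291) + 1/16 = -22713 + 1/16 = -363407/16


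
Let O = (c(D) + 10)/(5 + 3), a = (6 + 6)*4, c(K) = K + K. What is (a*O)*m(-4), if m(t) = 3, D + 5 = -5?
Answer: -180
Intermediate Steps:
D = -10 (D = -5 - 5 = -10)
c(K) = 2*K
a = 48 (a = 12*4 = 48)
O = -5/4 (O = (2*(-10) + 10)/(5 + 3) = (-20 + 10)/8 = -10*⅛ = -5/4 ≈ -1.2500)
(a*O)*m(-4) = (48*(-5/4))*3 = -60*3 = -180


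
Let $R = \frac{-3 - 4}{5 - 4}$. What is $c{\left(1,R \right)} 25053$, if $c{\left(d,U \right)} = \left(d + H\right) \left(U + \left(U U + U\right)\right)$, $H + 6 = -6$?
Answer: $-9645405$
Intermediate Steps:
$H = -12$ ($H = -6 - 6 = -12$)
$R = -7$ ($R = - \frac{7}{1} = \left(-7\right) 1 = -7$)
$c{\left(d,U \right)} = \left(-12 + d\right) \left(U^{2} + 2 U\right)$ ($c{\left(d,U \right)} = \left(d - 12\right) \left(U + \left(U U + U\right)\right) = \left(-12 + d\right) \left(U + \left(U^{2} + U\right)\right) = \left(-12 + d\right) \left(U + \left(U + U^{2}\right)\right) = \left(-12 + d\right) \left(U^{2} + 2 U\right)$)
$c{\left(1,R \right)} 25053 = - 7 \left(-24 - -84 + 2 \cdot 1 - 7\right) 25053 = - 7 \left(-24 + 84 + 2 - 7\right) 25053 = \left(-7\right) 55 \cdot 25053 = \left(-385\right) 25053 = -9645405$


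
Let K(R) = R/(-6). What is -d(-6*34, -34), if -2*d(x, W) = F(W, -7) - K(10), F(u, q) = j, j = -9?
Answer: -11/3 ≈ -3.6667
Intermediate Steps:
K(R) = -R/6 (K(R) = R*(-⅙) = -R/6)
F(u, q) = -9
d(x, W) = 11/3 (d(x, W) = -(-9 - (-1)*10/6)/2 = -(-9 - 1*(-5/3))/2 = -(-9 + 5/3)/2 = -½*(-22/3) = 11/3)
-d(-6*34, -34) = -1*11/3 = -11/3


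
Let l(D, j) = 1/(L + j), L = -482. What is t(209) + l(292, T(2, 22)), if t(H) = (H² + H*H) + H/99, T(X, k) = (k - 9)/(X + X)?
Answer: 1505720419/17235 ≈ 87364.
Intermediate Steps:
T(X, k) = (-9 + k)/(2*X) (T(X, k) = (-9 + k)/((2*X)) = (-9 + k)*(1/(2*X)) = (-9 + k)/(2*X))
t(H) = 2*H² + H/99 (t(H) = (H² + H²) + H*(1/99) = 2*H² + H/99)
l(D, j) = 1/(-482 + j)
t(209) + l(292, T(2, 22)) = (1/99)*209*(1 + 198*209) + 1/(-482 + (½)*(-9 + 22)/2) = (1/99)*209*(1 + 41382) + 1/(-482 + (½)*(½)*13) = (1/99)*209*41383 + 1/(-482 + 13/4) = 786277/9 + 1/(-1915/4) = 786277/9 - 4/1915 = 1505720419/17235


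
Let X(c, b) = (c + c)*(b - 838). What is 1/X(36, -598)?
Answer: -1/103392 ≈ -9.6719e-6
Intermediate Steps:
X(c, b) = 2*c*(-838 + b) (X(c, b) = (2*c)*(-838 + b) = 2*c*(-838 + b))
1/X(36, -598) = 1/(2*36*(-838 - 598)) = 1/(2*36*(-1436)) = 1/(-103392) = -1/103392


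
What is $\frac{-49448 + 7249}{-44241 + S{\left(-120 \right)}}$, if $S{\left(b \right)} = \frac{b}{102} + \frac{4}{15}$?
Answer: $\frac{566355}{593773} \approx 0.95382$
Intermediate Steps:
$S{\left(b \right)} = \frac{4}{15} + \frac{b}{102}$ ($S{\left(b \right)} = b \frac{1}{102} + 4 \cdot \frac{1}{15} = \frac{b}{102} + \frac{4}{15} = \frac{4}{15} + \frac{b}{102}$)
$\frac{-49448 + 7249}{-44241 + S{\left(-120 \right)}} = \frac{-49448 + 7249}{-44241 + \left(\frac{4}{15} + \frac{1}{102} \left(-120\right)\right)} = - \frac{42199}{-44241 + \left(\frac{4}{15} - \frac{20}{17}\right)} = - \frac{42199}{-44241 - \frac{232}{255}} = - \frac{42199}{- \frac{11281687}{255}} = \left(-42199\right) \left(- \frac{255}{11281687}\right) = \frac{566355}{593773}$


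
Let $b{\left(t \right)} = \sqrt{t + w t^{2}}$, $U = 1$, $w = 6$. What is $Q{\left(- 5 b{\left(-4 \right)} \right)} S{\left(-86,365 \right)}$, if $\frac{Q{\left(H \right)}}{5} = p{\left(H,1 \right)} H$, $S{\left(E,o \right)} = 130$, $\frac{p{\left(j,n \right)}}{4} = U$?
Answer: $- 26000 \sqrt{23} \approx -1.2469 \cdot 10^{5}$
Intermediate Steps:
$p{\left(j,n \right)} = 4$ ($p{\left(j,n \right)} = 4 \cdot 1 = 4$)
$b{\left(t \right)} = \sqrt{t + 6 t^{2}}$
$Q{\left(H \right)} = 20 H$ ($Q{\left(H \right)} = 5 \cdot 4 H = 20 H$)
$Q{\left(- 5 b{\left(-4 \right)} \right)} S{\left(-86,365 \right)} = 20 \left(- 5 \sqrt{- 4 \left(1 + 6 \left(-4\right)\right)}\right) 130 = 20 \left(- 5 \sqrt{- 4 \left(1 - 24\right)}\right) 130 = 20 \left(- 5 \sqrt{\left(-4\right) \left(-23\right)}\right) 130 = 20 \left(- 5 \sqrt{92}\right) 130 = 20 \left(- 5 \cdot 2 \sqrt{23}\right) 130 = 20 \left(- 10 \sqrt{23}\right) 130 = - 200 \sqrt{23} \cdot 130 = - 26000 \sqrt{23}$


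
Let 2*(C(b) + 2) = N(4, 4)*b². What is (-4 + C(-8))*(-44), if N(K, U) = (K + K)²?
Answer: -89848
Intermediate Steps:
N(K, U) = 4*K² (N(K, U) = (2*K)² = 4*K²)
C(b) = -2 + 32*b² (C(b) = -2 + ((4*4²)*b²)/2 = -2 + ((4*16)*b²)/2 = -2 + (64*b²)/2 = -2 + 32*b²)
(-4 + C(-8))*(-44) = (-4 + (-2 + 32*(-8)²))*(-44) = (-4 + (-2 + 32*64))*(-44) = (-4 + (-2 + 2048))*(-44) = (-4 + 2046)*(-44) = 2042*(-44) = -89848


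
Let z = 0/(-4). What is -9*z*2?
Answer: 0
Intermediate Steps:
z = 0 (z = 0*(-¼) = 0)
-9*z*2 = -9*0*2 = 0*2 = 0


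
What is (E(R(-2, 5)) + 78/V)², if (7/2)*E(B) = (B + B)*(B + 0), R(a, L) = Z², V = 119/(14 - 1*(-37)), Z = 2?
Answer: 88804/49 ≈ 1812.3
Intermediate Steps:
V = 7/3 (V = 119/(14 + 37) = 119/51 = 119*(1/51) = 7/3 ≈ 2.3333)
R(a, L) = 4 (R(a, L) = 2² = 4)
E(B) = 4*B²/7 (E(B) = 2*((B + B)*(B + 0))/7 = 2*((2*B)*B)/7 = 2*(2*B²)/7 = 4*B²/7)
(E(R(-2, 5)) + 78/V)² = ((4/7)*4² + 78/(7/3))² = ((4/7)*16 + 78*(3/7))² = (64/7 + 234/7)² = (298/7)² = 88804/49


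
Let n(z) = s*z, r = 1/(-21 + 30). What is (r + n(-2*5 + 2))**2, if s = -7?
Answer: 255025/81 ≈ 3148.5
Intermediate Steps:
r = 1/9 ≈ 0.11111
n(z) = -7*z
(r + n(-2*5 + 2))**2 = (1/9 - 7*(-2*5 + 2))**2 = (1/9 - 7*(-10 + 2))**2 = (1/9 - 7*(-8))**2 = (1/9 + 56)**2 = (505/9)**2 = 255025/81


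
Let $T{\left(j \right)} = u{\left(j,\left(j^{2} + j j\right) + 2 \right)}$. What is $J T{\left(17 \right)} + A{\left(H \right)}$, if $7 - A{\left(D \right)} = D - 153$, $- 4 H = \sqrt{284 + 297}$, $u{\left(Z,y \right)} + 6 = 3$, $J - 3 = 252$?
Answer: $-605 + \frac{\sqrt{581}}{4} \approx -598.97$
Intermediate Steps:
$J = 255$ ($J = 3 + 252 = 255$)
$u{\left(Z,y \right)} = -3$ ($u{\left(Z,y \right)} = -6 + 3 = -3$)
$T{\left(j \right)} = -3$
$H = - \frac{\sqrt{581}}{4}$ ($H = - \frac{\sqrt{284 + 297}}{4} = - \frac{\sqrt{581}}{4} \approx -6.026$)
$A{\left(D \right)} = 160 - D$ ($A{\left(D \right)} = 7 - \left(D - 153\right) = 7 - \left(-153 + D\right) = 160 - D$)
$J T{\left(17 \right)} + A{\left(H \right)} = 255 \left(-3\right) + \left(160 - - \frac{\sqrt{581}}{4}\right) = -765 + \left(160 + \frac{\sqrt{581}}{4}\right) = -605 + \frac{\sqrt{581}}{4}$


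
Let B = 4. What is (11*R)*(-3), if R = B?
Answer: -132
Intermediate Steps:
R = 4
(11*R)*(-3) = (11*4)*(-3) = 44*(-3) = -132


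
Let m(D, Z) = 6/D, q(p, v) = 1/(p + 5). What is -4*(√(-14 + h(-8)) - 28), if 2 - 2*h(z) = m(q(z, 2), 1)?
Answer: 112 - 8*I ≈ 112.0 - 8.0*I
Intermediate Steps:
q(p, v) = 1/(5 + p)
h(z) = -14 - 3*z (h(z) = 1 - 3/(1/(5 + z)) = 1 - 3*(5 + z) = 1 - (30 + 6*z)/2 = 1 + (-15 - 3*z) = -14 - 3*z)
-4*(√(-14 + h(-8)) - 28) = -4*(√(-14 + (-14 - 3*(-8))) - 28) = -4*(√(-14 + (-14 + 24)) - 28) = -4*(√(-14 + 10) - 28) = -4*(√(-4) - 28) = -4*(2*I - 28) = -4*(-28 + 2*I) = 112 - 8*I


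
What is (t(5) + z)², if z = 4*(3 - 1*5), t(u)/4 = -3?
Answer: 400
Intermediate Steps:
t(u) = -12 (t(u) = 4*(-3) = -12)
z = -8 (z = 4*(3 - 5) = 4*(-2) = -8)
(t(5) + z)² = (-12 - 8)² = (-20)² = 400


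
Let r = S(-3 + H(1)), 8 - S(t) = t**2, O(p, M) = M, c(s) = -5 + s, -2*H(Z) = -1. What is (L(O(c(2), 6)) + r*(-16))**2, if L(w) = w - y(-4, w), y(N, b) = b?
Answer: 784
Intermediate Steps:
H(Z) = 1/2 (H(Z) = -1/2*(-1) = 1/2)
S(t) = 8 - t**2
r = 7/4 (r = 8 - (-3 + 1/2)**2 = 8 - (-5/2)**2 = 8 - 1*25/4 = 8 - 25/4 = 7/4 ≈ 1.7500)
L(w) = 0 (L(w) = w - w = 0)
(L(O(c(2), 6)) + r*(-16))**2 = (0 + (7/4)*(-16))**2 = (0 - 28)**2 = (-28)**2 = 784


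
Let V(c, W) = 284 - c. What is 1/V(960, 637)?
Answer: -1/676 ≈ -0.0014793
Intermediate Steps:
1/V(960, 637) = 1/(284 - 1*960) = 1/(284 - 960) = 1/(-676) = -1/676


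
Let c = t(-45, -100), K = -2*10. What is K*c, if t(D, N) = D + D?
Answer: 1800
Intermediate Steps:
K = -20
t(D, N) = 2*D
c = -90 (c = 2*(-45) = -90)
K*c = -20*(-90) = 1800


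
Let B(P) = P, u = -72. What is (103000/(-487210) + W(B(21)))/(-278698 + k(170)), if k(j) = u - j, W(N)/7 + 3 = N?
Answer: -3064273/6795117870 ≈ -0.00045095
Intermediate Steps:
W(N) = -21 + 7*N
k(j) = -72 - j
(103000/(-487210) + W(B(21)))/(-278698 + k(170)) = (103000/(-487210) + (-21 + 7*21))/(-278698 + (-72 - 1*170)) = (103000*(-1/487210) + (-21 + 147))/(-278698 + (-72 - 170)) = (-10300/48721 + 126)/(-278698 - 242) = (6128546/48721)/(-278940) = (6128546/48721)*(-1/278940) = -3064273/6795117870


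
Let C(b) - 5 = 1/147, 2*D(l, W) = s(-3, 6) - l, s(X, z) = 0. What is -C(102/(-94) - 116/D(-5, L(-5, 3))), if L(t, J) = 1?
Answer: -736/147 ≈ -5.0068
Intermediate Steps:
D(l, W) = -l/2 (D(l, W) = (0 - l)/2 = (-l)/2 = -l/2)
C(b) = 736/147 (C(b) = 5 + 1/147 = 736/147)
-C(102/(-94) - 116/D(-5, L(-5, 3))) = -1*736/147 = -736/147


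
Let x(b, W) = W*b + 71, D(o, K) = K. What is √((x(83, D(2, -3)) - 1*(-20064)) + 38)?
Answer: 2*√4981 ≈ 141.15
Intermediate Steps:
x(b, W) = 71 + W*b
√((x(83, D(2, -3)) - 1*(-20064)) + 38) = √(((71 - 3*83) - 1*(-20064)) + 38) = √(((71 - 249) + 20064) + 38) = √((-178 + 20064) + 38) = √(19886 + 38) = √19924 = 2*√4981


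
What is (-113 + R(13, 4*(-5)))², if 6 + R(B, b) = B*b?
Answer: 143641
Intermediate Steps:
R(B, b) = -6 + B*b
(-113 + R(13, 4*(-5)))² = (-113 + (-6 + 13*(4*(-5))))² = (-113 + (-6 + 13*(-20)))² = (-113 + (-6 - 260))² = (-113 - 266)² = (-379)² = 143641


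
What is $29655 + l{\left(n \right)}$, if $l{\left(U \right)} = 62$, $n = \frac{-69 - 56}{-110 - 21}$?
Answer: $29717$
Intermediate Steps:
$n = \frac{125}{131}$ ($n = - \frac{125}{-131} = \left(-125\right) \left(- \frac{1}{131}\right) = \frac{125}{131} \approx 0.9542$)
$29655 + l{\left(n \right)} = 29655 + 62 = 29717$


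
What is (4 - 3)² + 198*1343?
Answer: 265915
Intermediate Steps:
(4 - 3)² + 198*1343 = 1² + 265914 = 1 + 265914 = 265915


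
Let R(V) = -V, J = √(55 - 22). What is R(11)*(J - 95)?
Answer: 1045 - 11*√33 ≈ 981.81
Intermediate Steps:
J = √33 ≈ 5.7446
R(11)*(J - 95) = (-1*11)*(√33 - 95) = -11*(-95 + √33) = 1045 - 11*√33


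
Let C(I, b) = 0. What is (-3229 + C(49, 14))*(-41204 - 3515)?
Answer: 144397651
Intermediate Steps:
(-3229 + C(49, 14))*(-41204 - 3515) = (-3229 + 0)*(-41204 - 3515) = -3229*(-44719) = 144397651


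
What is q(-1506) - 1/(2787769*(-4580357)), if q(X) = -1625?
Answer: -20749588036991124/12768977253533 ≈ -1625.0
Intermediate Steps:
q(-1506) - 1/(2787769*(-4580357)) = -1625 - 1/(2787769*(-4580357)) = -1625 - (-1)/(2787769*4580357) = -1625 - 1*(-1/12768977253533) = -1625 + 1/12768977253533 = -20749588036991124/12768977253533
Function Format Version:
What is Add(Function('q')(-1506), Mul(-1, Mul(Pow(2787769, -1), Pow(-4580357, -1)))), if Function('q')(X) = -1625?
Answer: Rational(-20749588036991124, 12768977253533) ≈ -1625.0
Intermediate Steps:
Add(Function('q')(-1506), Mul(-1, Mul(Pow(2787769, -1), Pow(-4580357, -1)))) = Add(-1625, Mul(-1, Mul(Pow(2787769, -1), Pow(-4580357, -1)))) = Add(-1625, Mul(-1, Mul(Rational(1, 2787769), Rational(-1, 4580357)))) = Add(-1625, Mul(-1, Rational(-1, 12768977253533))) = Add(-1625, Rational(1, 12768977253533)) = Rational(-20749588036991124, 12768977253533)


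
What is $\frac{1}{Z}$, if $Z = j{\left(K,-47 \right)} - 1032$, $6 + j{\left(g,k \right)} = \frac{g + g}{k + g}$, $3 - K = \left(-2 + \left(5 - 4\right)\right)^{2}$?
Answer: $- \frac{45}{46714} \approx -0.00096331$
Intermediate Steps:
$K = 2$ ($K = 3 - \left(-2 + \left(5 - 4\right)\right)^{2} = 3 - \left(-2 + 1\right)^{2} = 3 - \left(-1\right)^{2} = 3 - 1 = 2$)
$j{\left(g,k \right)} = -6 + \frac{2 g}{g + k}$ ($j{\left(g,k \right)} = -6 + \frac{g + g}{k + g} = -6 + \frac{2 g}{g + k}$)
$Z = - \frac{46714}{45}$ ($Z = \frac{2 \left(\left(-3\right) \left(-47\right) - 4\right)}{2 - 47} - 1032 = \frac{2 \left(141 - 4\right)}{-45} - 1032 = 2 \left(- \frac{1}{45}\right) 137 - 1032 = - \frac{274}{45} - 1032 = - \frac{46714}{45} \approx -1038.1$)
$\frac{1}{Z} = \frac{1}{- \frac{46714}{45}} = - \frac{45}{46714}$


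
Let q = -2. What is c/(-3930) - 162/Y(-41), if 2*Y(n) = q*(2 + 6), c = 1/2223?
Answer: 353823793/17472780 ≈ 20.250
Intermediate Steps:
c = 1/2223 ≈ 0.00044984
Y(n) = -8 (Y(n) = (-2*(2 + 6))/2 = (-2*8)/2 = (½)*(-16) = -8)
c/(-3930) - 162/Y(-41) = (1/2223)/(-3930) - 162/(-8) = (1/2223)*(-1/3930) - 162*(-⅛) = -1/8736390 + 81/4 = 353823793/17472780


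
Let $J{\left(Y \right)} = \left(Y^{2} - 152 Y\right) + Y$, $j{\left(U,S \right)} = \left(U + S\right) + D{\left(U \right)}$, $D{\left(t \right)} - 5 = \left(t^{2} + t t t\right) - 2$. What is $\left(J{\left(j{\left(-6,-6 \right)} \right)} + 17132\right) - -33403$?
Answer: $114795$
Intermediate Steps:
$D{\left(t \right)} = 3 + t^{2} + t^{3}$ ($D{\left(t \right)} = 5 - \left(2 - t^{2} - t t t\right) = 5 - \left(2 - t^{2} - t^{2} t\right) = 5 - \left(2 - t^{2} - t^{3}\right) = 5 + \left(-2 + t^{2} + t^{3}\right) = 3 + t^{2} + t^{3}$)
$j{\left(U,S \right)} = 3 + S + U + U^{2} + U^{3}$ ($j{\left(U,S \right)} = \left(U + S\right) + \left(3 + U^{2} + U^{3}\right) = \left(S + U\right) + \left(3 + U^{2} + U^{3}\right) = 3 + S + U + U^{2} + U^{3}$)
$J{\left(Y \right)} = Y^{2} - 151 Y$
$\left(J{\left(j{\left(-6,-6 \right)} \right)} + 17132\right) - -33403 = \left(\left(3 - 6 - 6 + \left(-6\right)^{2} + \left(-6\right)^{3}\right) \left(-151 + \left(3 - 6 - 6 + \left(-6\right)^{2} + \left(-6\right)^{3}\right)\right) + 17132\right) - -33403 = \left(\left(3 - 6 - 6 + 36 - 216\right) \left(-151 - 189\right) + 17132\right) + 33403 = \left(- 189 \left(-151 - 189\right) + 17132\right) + 33403 = \left(\left(-189\right) \left(-340\right) + 17132\right) + 33403 = \left(64260 + 17132\right) + 33403 = 81392 + 33403 = 114795$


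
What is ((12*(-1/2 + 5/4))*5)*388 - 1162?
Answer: 16298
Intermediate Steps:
((12*(-1/2 + 5/4))*5)*388 - 1162 = ((12*(-1*½ + 5*(¼)))*5)*388 - 1162 = ((12*(-½ + 5/4))*5)*388 - 1162 = ((12*(¾))*5)*388 - 1162 = (9*5)*388 - 1162 = 45*388 - 1162 = 17460 - 1162 = 16298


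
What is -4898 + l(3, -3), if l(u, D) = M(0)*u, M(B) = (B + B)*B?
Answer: -4898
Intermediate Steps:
M(B) = 2*B² (M(B) = (2*B)*B = 2*B²)
l(u, D) = 0 (l(u, D) = (2*0²)*u = (2*0)*u = 0*u = 0)
-4898 + l(3, -3) = -4898 + 0 = -4898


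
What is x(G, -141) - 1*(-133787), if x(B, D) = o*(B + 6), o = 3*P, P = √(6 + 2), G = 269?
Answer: 133787 + 1650*√2 ≈ 1.3612e+5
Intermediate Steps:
P = 2*√2 (P = √8 = 2*√2 ≈ 2.8284)
o = 6*√2 (o = 3*(2*√2) = 6*√2 ≈ 8.4853)
x(B, D) = 6*√2*(6 + B) (x(B, D) = (6*√2)*(B + 6) = (6*√2)*(6 + B) = 6*√2*(6 + B))
x(G, -141) - 1*(-133787) = 6*√2*(6 + 269) - 1*(-133787) = 6*√2*275 + 133787 = 1650*√2 + 133787 = 133787 + 1650*√2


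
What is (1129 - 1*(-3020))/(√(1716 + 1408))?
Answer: 4149*√781/1562 ≈ 74.231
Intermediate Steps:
(1129 - 1*(-3020))/(√(1716 + 1408)) = (1129 + 3020)/(√3124) = 4149/((2*√781)) = 4149*(√781/1562) = 4149*√781/1562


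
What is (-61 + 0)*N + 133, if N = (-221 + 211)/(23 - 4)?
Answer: 3137/19 ≈ 165.11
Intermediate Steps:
N = -10/19 ≈ -0.52632
(-61 + 0)*N + 133 = (-61 + 0)*(-10/19) + 133 = -61*(-10/19) + 133 = 610/19 + 133 = 3137/19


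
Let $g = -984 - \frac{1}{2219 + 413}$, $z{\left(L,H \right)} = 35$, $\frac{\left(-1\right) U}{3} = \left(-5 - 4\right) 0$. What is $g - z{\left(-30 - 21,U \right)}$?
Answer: $- \frac{2682009}{2632} \approx -1019.0$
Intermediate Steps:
$U = 0$ ($U = - 3 \left(-5 - 4\right) 0 = - 3 \left(\left(-9\right) 0\right) = \left(-3\right) 0 = 0$)
$g = - \frac{2589889}{2632}$ ($g = -984 - \frac{1}{2632} = - \frac{2589889}{2632} \approx -984.0$)
$g - z{\left(-30 - 21,U \right)} = - \frac{2589889}{2632} - 35 = - \frac{2682009}{2632}$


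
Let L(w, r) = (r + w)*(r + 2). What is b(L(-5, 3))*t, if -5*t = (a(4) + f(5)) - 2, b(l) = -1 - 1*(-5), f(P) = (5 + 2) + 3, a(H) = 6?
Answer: -56/5 ≈ -11.200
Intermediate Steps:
L(w, r) = (2 + r)*(r + w) (L(w, r) = (r + w)*(2 + r) = (2 + r)*(r + w))
f(P) = 10 (f(P) = 7 + 3 = 10)
b(l) = 4 (b(l) = -1 + 5 = 4)
t = -14/5 (t = -((6 + 10) - 2)/5 = -(16 - 2)/5 = -1/5*14 = -14/5 ≈ -2.8000)
b(L(-5, 3))*t = 4*(-14/5) = -56/5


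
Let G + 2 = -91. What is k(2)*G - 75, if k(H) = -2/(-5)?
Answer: -561/5 ≈ -112.20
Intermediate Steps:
G = -93 (G = -2 - 91 = -93)
k(H) = ⅖ (k(H) = -2*(-⅕) = ⅖)
k(2)*G - 75 = (⅖)*(-93) - 75 = -186/5 - 75 = -561/5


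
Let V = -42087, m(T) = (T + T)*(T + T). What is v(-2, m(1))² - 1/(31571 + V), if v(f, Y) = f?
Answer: 42065/10516 ≈ 4.0001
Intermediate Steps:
m(T) = 4*T² (m(T) = (2*T)*(2*T) = 4*T²)
v(-2, m(1))² - 1/(31571 + V) = (-2)² - 1/(31571 - 42087) = 4 - 1/(-10516) = 4 - 1*(-1/10516) = 4 + 1/10516 = 42065/10516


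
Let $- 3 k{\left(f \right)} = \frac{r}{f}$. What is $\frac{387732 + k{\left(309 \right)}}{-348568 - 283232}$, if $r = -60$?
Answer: $- \frac{14976151}{24403275} \approx -0.61369$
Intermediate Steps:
$k{\left(f \right)} = \frac{20}{f}$ ($k{\left(f \right)} = - \frac{\left(-60\right) \frac{1}{f}}{3} = \frac{20}{f}$)
$\frac{387732 + k{\left(309 \right)}}{-348568 - 283232} = \frac{387732 + \frac{20}{309}}{-348568 - 283232} = \frac{387732 + 20 \cdot \frac{1}{309}}{-631800} = \left(387732 + \frac{20}{309}\right) \left(- \frac{1}{631800}\right) = \frac{119809208}{309} \left(- \frac{1}{631800}\right) = - \frac{14976151}{24403275}$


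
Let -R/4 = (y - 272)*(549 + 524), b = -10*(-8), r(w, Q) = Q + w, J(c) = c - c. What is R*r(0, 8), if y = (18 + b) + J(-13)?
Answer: 5974464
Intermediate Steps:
J(c) = 0
b = 80
y = 98 (y = (18 + 80) + 0 = 98 + 0 = 98)
R = 746808 (R = -4*(98 - 272)*(549 + 524) = -(-696)*1073 = -4*(-186702) = 746808)
R*r(0, 8) = 746808*(8 + 0) = 746808*8 = 5974464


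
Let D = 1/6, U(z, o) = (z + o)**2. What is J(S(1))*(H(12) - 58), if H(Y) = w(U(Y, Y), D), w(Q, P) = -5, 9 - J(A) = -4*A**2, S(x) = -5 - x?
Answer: -9639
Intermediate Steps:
U(z, o) = (o + z)**2
D = 1/6 (D = 1*(1/6) = 1/6 ≈ 0.16667)
J(A) = 9 + 4*A**2 (J(A) = 9 - (-4)*A**2 = 9 + 4*A**2)
H(Y) = -5
J(S(1))*(H(12) - 58) = (9 + 4*(-5 - 1*1)**2)*(-5 - 58) = (9 + 4*(-5 - 1)**2)*(-63) = (9 + 4*(-6)**2)*(-63) = (9 + 4*36)*(-63) = (9 + 144)*(-63) = 153*(-63) = -9639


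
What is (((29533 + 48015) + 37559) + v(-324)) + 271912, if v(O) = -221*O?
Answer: 458623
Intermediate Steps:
(((29533 + 48015) + 37559) + v(-324)) + 271912 = (((29533 + 48015) + 37559) - 221*(-324)) + 271912 = ((77548 + 37559) + 71604) + 271912 = (115107 + 71604) + 271912 = 186711 + 271912 = 458623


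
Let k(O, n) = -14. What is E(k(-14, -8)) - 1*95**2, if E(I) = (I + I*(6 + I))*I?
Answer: -10397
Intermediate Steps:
E(I) = I*(I + I*(6 + I))
E(k(-14, -8)) - 1*95**2 = (-14)**2*(7 - 14) - 1*95**2 = 196*(-7) - 1*9025 = -1372 - 9025 = -10397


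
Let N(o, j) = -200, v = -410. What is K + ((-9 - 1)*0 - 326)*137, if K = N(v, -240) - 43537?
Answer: -88399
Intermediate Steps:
K = -43737 (K = -200 - 43537 = -43737)
K + ((-9 - 1)*0 - 326)*137 = -43737 + ((-9 - 1)*0 - 326)*137 = -43737 + (-10*0 - 326)*137 = -43737 + (0 - 326)*137 = -43737 - 326*137 = -43737 - 44662 = -88399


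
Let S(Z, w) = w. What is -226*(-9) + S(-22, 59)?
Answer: 2093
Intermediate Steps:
-226*(-9) + S(-22, 59) = -226*(-9) + 59 = 2034 + 59 = 2093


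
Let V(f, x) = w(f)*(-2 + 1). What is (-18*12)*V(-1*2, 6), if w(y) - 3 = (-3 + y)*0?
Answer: 648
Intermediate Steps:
w(y) = 3 (w(y) = 3 + (-3 + y)*0 = 3 + 0 = 3)
V(f, x) = -3 (V(f, x) = 3*(-2 + 1) = 3*(-1) = -3)
(-18*12)*V(-1*2, 6) = -18*12*(-3) = -216*(-3) = 648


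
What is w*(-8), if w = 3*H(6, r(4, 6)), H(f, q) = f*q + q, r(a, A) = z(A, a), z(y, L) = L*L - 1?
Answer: -2520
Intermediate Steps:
z(y, L) = -1 + L**2 (z(y, L) = L**2 - 1 = -1 + L**2)
r(a, A) = -1 + a**2
H(f, q) = q + f*q
w = 315 (w = 3*((-1 + 4**2)*(1 + 6)) = 3*((-1 + 16)*7) = 3*(15*7) = 3*105 = 315)
w*(-8) = 315*(-8) = -2520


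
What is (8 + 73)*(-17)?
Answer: -1377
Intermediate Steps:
(8 + 73)*(-17) = 81*(-17) = -1377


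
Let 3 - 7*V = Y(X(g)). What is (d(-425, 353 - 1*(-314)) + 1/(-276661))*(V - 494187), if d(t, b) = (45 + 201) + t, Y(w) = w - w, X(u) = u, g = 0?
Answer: 171312858709920/1936627 ≈ 8.8459e+7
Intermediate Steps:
Y(w) = 0
V = 3/7 (V = 3/7 - ⅐*0 = 3/7 + 0 = 3/7 ≈ 0.42857)
d(t, b) = 246 + t
(d(-425, 353 - 1*(-314)) + 1/(-276661))*(V - 494187) = ((246 - 425) + 1/(-276661))*(3/7 - 494187) = (-179 - 1/276661)*(-3459306/7) = -49522320/276661*(-3459306/7) = 171312858709920/1936627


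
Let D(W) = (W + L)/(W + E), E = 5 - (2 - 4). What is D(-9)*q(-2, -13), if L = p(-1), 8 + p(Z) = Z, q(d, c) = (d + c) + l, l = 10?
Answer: -45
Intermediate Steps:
q(d, c) = 10 + c + d (q(d, c) = (d + c) + 10 = (c + d) + 10 = 10 + c + d)
p(Z) = -8 + Z
L = -9 (L = -8 - 1 = -9)
E = 7 (E = 5 - 1*(-2) = 5 + 2 = 7)
D(W) = (-9 + W)/(7 + W) (D(W) = (W - 9)/(W + 7) = (-9 + W)/(7 + W))
D(-9)*q(-2, -13) = ((-9 - 9)/(7 - 9))*(10 - 13 - 2) = (-18/(-2))*(-5) = -1/2*(-18)*(-5) = 9*(-5) = -45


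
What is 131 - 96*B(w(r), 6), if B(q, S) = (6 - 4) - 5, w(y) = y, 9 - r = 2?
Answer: 419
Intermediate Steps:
r = 7 (r = 9 - 1*2 = 9 - 2 = 7)
B(q, S) = -3 (B(q, S) = 2 - 5 = -3)
131 - 96*B(w(r), 6) = 131 - 96*(-3) = 131 + 288 = 419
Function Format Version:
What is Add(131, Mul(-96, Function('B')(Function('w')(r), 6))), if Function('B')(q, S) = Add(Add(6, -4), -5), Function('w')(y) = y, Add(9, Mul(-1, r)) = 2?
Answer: 419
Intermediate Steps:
r = 7 (r = Add(9, Mul(-1, 2)) = Add(9, -2) = 7)
Function('B')(q, S) = -3 (Function('B')(q, S) = Add(2, -5) = -3)
Add(131, Mul(-96, Function('B')(Function('w')(r), 6))) = Add(131, Mul(-96, -3)) = Add(131, 288) = 419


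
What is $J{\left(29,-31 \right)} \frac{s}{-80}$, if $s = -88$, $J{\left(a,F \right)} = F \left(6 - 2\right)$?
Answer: $- \frac{682}{5} \approx -136.4$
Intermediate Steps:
$J{\left(a,F \right)} = 4 F$ ($J{\left(a,F \right)} = F 4 = 4 F$)
$J{\left(29,-31 \right)} \frac{s}{-80} = 4 \left(-31\right) \left(- \frac{88}{-80}\right) = - 124 \left(\left(-88\right) \left(- \frac{1}{80}\right)\right) = \left(-124\right) \frac{11}{10} = - \frac{682}{5}$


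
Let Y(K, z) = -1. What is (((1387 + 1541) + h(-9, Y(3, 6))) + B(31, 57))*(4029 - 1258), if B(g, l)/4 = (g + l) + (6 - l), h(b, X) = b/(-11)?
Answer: 93784495/11 ≈ 8.5259e+6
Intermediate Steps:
h(b, X) = -b/11 (h(b, X) = b*(-1/11) = -b/11)
B(g, l) = 24 + 4*g (B(g, l) = 4*((g + l) + (6 - l)) = 4*(6 + g) = 24 + 4*g)
(((1387 + 1541) + h(-9, Y(3, 6))) + B(31, 57))*(4029 - 1258) = (((1387 + 1541) - 1/11*(-9)) + (24 + 4*31))*(4029 - 1258) = ((2928 + 9/11) + (24 + 124))*2771 = (32217/11 + 148)*2771 = (33845/11)*2771 = 93784495/11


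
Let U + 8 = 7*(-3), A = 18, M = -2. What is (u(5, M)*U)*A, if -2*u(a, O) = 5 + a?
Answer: 2610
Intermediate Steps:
u(a, O) = -5/2 - a/2 (u(a, O) = -(5 + a)/2 = -5/2 - a/2)
U = -29 (U = -8 + 7*(-3) = -8 - 21 = -29)
(u(5, M)*U)*A = ((-5/2 - 1/2*5)*(-29))*18 = ((-5/2 - 5/2)*(-29))*18 = -5*(-29)*18 = 145*18 = 2610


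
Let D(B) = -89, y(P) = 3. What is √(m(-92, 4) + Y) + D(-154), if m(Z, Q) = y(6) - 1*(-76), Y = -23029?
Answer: -89 + 15*I*√102 ≈ -89.0 + 151.49*I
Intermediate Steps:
m(Z, Q) = 79 (m(Z, Q) = 3 - 1*(-76) = 3 + 76 = 79)
√(m(-92, 4) + Y) + D(-154) = √(79 - 23029) - 89 = √(-22950) - 89 = 15*I*√102 - 89 = -89 + 15*I*√102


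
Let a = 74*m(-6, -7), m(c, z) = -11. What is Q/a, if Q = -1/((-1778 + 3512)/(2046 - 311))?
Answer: 1735/1411476 ≈ 0.0012292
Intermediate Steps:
a = -814 (a = 74*(-11) = -814)
Q = -1735/1734 (Q = -1/(1734/1735) = -1/(1734*(1/1735)) = -1/1734/1735 = -1*1735/1734 = -1735/1734 ≈ -1.0006)
Q/a = -1735/1734/(-814) = -1735/1734*(-1/814) = 1735/1411476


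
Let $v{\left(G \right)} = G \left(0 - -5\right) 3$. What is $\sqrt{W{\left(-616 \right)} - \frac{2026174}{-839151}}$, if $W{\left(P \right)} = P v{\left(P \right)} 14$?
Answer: $\frac{\sqrt{6234741555626470226}}{279717} \approx 8926.7$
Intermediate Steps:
$v{\left(G \right)} = 15 G$ ($v{\left(G \right)} = G \left(0 + 5\right) 3 = G 5 \cdot 3 = 5 G 3 = 15 G$)
$W{\left(P \right)} = 210 P^{2}$ ($W{\left(P \right)} = P 15 P 14 = 15 P^{2} \cdot 14 = 210 P^{2}$)
$\sqrt{W{\left(-616 \right)} - \frac{2026174}{-839151}} = \sqrt{210 \left(-616\right)^{2} - \frac{2026174}{-839151}} = \sqrt{210 \cdot 379456 - - \frac{2026174}{839151}} = \sqrt{79685760 + \frac{2026174}{839151}} = \sqrt{\frac{66868387215934}{839151}} = \frac{\sqrt{6234741555626470226}}{279717}$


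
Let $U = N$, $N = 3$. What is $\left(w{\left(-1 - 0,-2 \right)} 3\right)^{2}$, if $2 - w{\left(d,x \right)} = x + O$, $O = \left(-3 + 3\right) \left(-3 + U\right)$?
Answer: $144$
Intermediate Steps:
$U = 3$
$O = 0$ ($O = \left(-3 + 3\right) \left(-3 + 3\right) = 0 \cdot 0 = 0$)
$w{\left(d,x \right)} = 2 - x$ ($w{\left(d,x \right)} = 2 - \left(x + 0\right) = 2 - x$)
$\left(w{\left(-1 - 0,-2 \right)} 3\right)^{2} = \left(\left(2 - -2\right) 3\right)^{2} = \left(\left(2 + 2\right) 3\right)^{2} = \left(4 \cdot 3\right)^{2} = 12^{2} = 144$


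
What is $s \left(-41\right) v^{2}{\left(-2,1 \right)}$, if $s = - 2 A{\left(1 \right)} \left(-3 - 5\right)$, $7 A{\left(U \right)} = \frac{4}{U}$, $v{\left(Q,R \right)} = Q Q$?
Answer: $- \frac{41984}{7} \approx -5997.7$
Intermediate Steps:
$v{\left(Q,R \right)} = Q^{2}$
$A{\left(U \right)} = \frac{4}{7 U}$ ($A{\left(U \right)} = \frac{4 \frac{1}{U}}{7} = \frac{4}{7 U}$)
$s = \frac{64}{7}$ ($s = - 2 \frac{4}{7 \cdot 1} \left(-3 - 5\right) = - 2 \cdot \frac{4}{7} \cdot 1 \left(-3 - 5\right) = \left(-2\right) \frac{4}{7} \left(-8\right) = \left(- \frac{8}{7}\right) \left(-8\right) = \frac{64}{7} \approx 9.1429$)
$s \left(-41\right) v^{2}{\left(-2,1 \right)} = \frac{64}{7} \left(-41\right) \left(\left(-2\right)^{2}\right)^{2} = - \frac{2624 \cdot 4^{2}}{7} = \left(- \frac{2624}{7}\right) 16 = - \frac{41984}{7}$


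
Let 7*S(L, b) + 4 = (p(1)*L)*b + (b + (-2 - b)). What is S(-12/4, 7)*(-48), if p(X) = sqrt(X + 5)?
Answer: 288/7 + 144*sqrt(6) ≈ 393.87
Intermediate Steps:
p(X) = sqrt(5 + X)
S(L, b) = -6/7 + L*b*sqrt(6)/7 (S(L, b) = -4/7 + ((sqrt(5 + 1)*L)*b + (b + (-2 - b)))/7 = -4/7 + ((sqrt(6)*L)*b - 2)/7 = -4/7 + ((L*sqrt(6))*b - 2)/7 = -4/7 + (L*b*sqrt(6) - 2)/7 = -4/7 + (-2 + L*b*sqrt(6))/7 = -4/7 + (-2/7 + L*b*sqrt(6)/7) = -6/7 + L*b*sqrt(6)/7)
S(-12/4, 7)*(-48) = (-6/7 + (1/7)*(-12/4)*7*sqrt(6))*(-48) = (-6/7 + (1/7)*(-12*1/4)*7*sqrt(6))*(-48) = (-6/7 + (1/7)*(-3)*7*sqrt(6))*(-48) = (-6/7 - 3*sqrt(6))*(-48) = 288/7 + 144*sqrt(6)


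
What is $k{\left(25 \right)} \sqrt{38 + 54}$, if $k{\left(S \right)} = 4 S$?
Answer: $200 \sqrt{23} \approx 959.17$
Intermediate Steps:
$k{\left(25 \right)} \sqrt{38 + 54} = 4 \cdot 25 \sqrt{38 + 54} = 100 \sqrt{92} = 100 \cdot 2 \sqrt{23} = 200 \sqrt{23}$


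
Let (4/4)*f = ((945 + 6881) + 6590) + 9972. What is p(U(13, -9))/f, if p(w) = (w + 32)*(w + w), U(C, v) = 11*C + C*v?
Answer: 58/469 ≈ 0.12367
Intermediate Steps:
p(w) = 2*w*(32 + w) (p(w) = (32 + w)*(2*w) = 2*w*(32 + w))
f = 24388 (f = ((945 + 6881) + 6590) + 9972 = (7826 + 6590) + 9972 = 14416 + 9972 = 24388)
p(U(13, -9))/f = (2*(13*(11 - 9))*(32 + 13*(11 - 9)))/24388 = (2*(13*2)*(32 + 13*2))*(1/24388) = (2*26*(32 + 26))*(1/24388) = (2*26*58)*(1/24388) = 3016*(1/24388) = 58/469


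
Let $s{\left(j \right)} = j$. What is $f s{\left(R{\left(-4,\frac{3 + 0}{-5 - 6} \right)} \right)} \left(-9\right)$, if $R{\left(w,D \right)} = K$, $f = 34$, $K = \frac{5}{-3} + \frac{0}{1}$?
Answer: $510$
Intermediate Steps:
$K = - \frac{5}{3}$ ($K = 5 \left(- \frac{1}{3}\right) + 0 \cdot 1 = - \frac{5}{3} + 0 = - \frac{5}{3} \approx -1.6667$)
$R{\left(w,D \right)} = - \frac{5}{3}$
$f s{\left(R{\left(-4,\frac{3 + 0}{-5 - 6} \right)} \right)} \left(-9\right) = 34 \left(- \frac{5}{3}\right) \left(-9\right) = \left(- \frac{170}{3}\right) \left(-9\right) = 510$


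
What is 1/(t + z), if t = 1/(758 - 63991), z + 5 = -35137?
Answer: -63233/2222134087 ≈ -2.8456e-5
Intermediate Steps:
z = -35142 (z = -5 - 35137 = -35142)
t = -1/63233 (t = 1/(-63233) = -1/63233 ≈ -1.5815e-5)
1/(t + z) = 1/(-1/63233 - 35142) = 1/(-2222134087/63233) = -63233/2222134087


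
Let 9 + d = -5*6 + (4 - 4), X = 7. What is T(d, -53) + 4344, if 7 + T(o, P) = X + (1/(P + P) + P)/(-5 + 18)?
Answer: 5980413/1378 ≈ 4339.9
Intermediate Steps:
d = -39 (d = -9 + (-5*6 + (4 - 4)) = -9 + (-30 + 0) = -9 - 30 = -39)
T(o, P) = P/13 + 1/(26*P) (T(o, P) = -7 + (7 + (1/(P + P) + P)/(-5 + 18)) = -7 + (7 + (1/(2*P) + P)/13) = -7 + (7 + (1/(2*P) + P)*(1/13)) = -7 + (7 + (P + 1/(2*P))*(1/13)) = -7 + (7 + (P/13 + 1/(26*P))) = -7 + (7 + P/13 + 1/(26*P)) = P/13 + 1/(26*P))
T(d, -53) + 4344 = ((1/13)*(-53) + (1/26)/(-53)) + 4344 = (-53/13 + (1/26)*(-1/53)) + 4344 = (-53/13 - 1/1378) + 4344 = -5619/1378 + 4344 = 5980413/1378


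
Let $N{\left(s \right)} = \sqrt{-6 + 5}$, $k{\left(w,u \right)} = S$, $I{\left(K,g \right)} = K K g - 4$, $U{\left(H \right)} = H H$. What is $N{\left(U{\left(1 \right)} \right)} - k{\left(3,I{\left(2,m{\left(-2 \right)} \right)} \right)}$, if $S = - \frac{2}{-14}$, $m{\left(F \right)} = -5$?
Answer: $- \frac{1}{7} + i \approx -0.14286 + 1.0 i$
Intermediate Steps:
$U{\left(H \right)} = H^{2}$
$I{\left(K,g \right)} = -4 + g K^{2}$ ($I{\left(K,g \right)} = K^{2} g - 4 = g K^{2} - 4 = -4 + g K^{2}$)
$S = \frac{1}{7}$ ($S = \left(-2\right) \left(- \frac{1}{14}\right) = \frac{1}{7} \approx 0.14286$)
$k{\left(w,u \right)} = \frac{1}{7}$
$N{\left(s \right)} = i$ ($N{\left(s \right)} = \sqrt{-1} = i$)
$N{\left(U{\left(1 \right)} \right)} - k{\left(3,I{\left(2,m{\left(-2 \right)} \right)} \right)} = i - \frac{1}{7} = - \frac{1}{7} + i$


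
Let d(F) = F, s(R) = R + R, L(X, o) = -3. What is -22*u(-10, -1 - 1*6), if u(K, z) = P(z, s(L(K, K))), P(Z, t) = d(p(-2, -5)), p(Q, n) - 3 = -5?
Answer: 44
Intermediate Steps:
p(Q, n) = -2 (p(Q, n) = 3 - 5 = -2)
s(R) = 2*R
P(Z, t) = -2
u(K, z) = -2
-22*u(-10, -1 - 1*6) = -22*(-2) = 44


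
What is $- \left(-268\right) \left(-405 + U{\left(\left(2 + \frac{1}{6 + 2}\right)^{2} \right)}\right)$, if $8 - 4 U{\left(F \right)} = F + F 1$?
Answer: $- \frac{3475491}{32} \approx -1.0861 \cdot 10^{5}$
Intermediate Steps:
$U{\left(F \right)} = 2 - \frac{F}{2}$ ($U{\left(F \right)} = 2 - \frac{F + F 1}{4} = 2 - \frac{F + F}{4} = 2 - \frac{2 F}{4} = 2 - \frac{F}{2}$)
$- \left(-268\right) \left(-405 + U{\left(\left(2 + \frac{1}{6 + 2}\right)^{2} \right)}\right) = - \left(-268\right) \left(-405 + \left(2 - \frac{\left(2 + \frac{1}{6 + 2}\right)^{2}}{2}\right)\right) = - \left(-268\right) \left(-405 + \left(2 - \frac{\left(2 + \frac{1}{8}\right)^{2}}{2}\right)\right) = - \left(-268\right) \left(-405 + \left(2 - \frac{\left(\frac{17}{8}\right)^{2}}{2}\right)\right) = - \left(-268\right) \left(-405 + \left(2 - \frac{289}{128}\right)\right) = - \left(-268\right) \left(-405 - \frac{33}{128}\right) = - \frac{\left(-268\right) \left(-51873\right)}{128} = \left(-1\right) \frac{3475491}{32} = - \frac{3475491}{32}$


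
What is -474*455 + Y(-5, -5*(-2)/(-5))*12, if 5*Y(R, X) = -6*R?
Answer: -215598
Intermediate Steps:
Y(R, X) = -6*R/5 (Y(R, X) = (-6*R)/5 = -6*R/5)
-474*455 + Y(-5, -5*(-2)/(-5))*12 = -474*455 - 6/5*(-5)*12 = -215670 + 6*12 = -215670 + 72 = -215598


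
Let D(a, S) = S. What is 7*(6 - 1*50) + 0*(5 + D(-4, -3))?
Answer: -308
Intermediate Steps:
7*(6 - 1*50) + 0*(5 + D(-4, -3)) = 7*(6 - 1*50) + 0*(5 - 3) = 7*(6 - 50) + 0*2 = 7*(-44) + 0 = -308 + 0 = -308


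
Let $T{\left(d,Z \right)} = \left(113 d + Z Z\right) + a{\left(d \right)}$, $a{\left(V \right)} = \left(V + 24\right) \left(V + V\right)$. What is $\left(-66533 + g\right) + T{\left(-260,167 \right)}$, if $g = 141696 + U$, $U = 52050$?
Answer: $248442$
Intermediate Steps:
$a{\left(V \right)} = 2 V \left(24 + V\right)$ ($a{\left(V \right)} = \left(24 + V\right) 2 V = 2 V \left(24 + V\right)$)
$T{\left(d,Z \right)} = Z^{2} + 113 d + 2 d \left(24 + d\right)$ ($T{\left(d,Z \right)} = \left(113 d + Z Z\right) + 2 d \left(24 + d\right) = \left(113 d + Z^{2}\right) + 2 d \left(24 + d\right) = \left(Z^{2} + 113 d\right) + 2 d \left(24 + d\right) = Z^{2} + 113 d + 2 d \left(24 + d\right)$)
$g = 193746$ ($g = 141696 + 52050 = 193746$)
$\left(-66533 + g\right) + T{\left(-260,167 \right)} = \left(-66533 + 193746\right) + \left(167^{2} + 2 \left(-260\right)^{2} + 161 \left(-260\right)\right) = 127213 + \left(27889 + 2 \cdot 67600 - 41860\right) = 127213 + \left(27889 + 135200 - 41860\right) = 127213 + 121229 = 248442$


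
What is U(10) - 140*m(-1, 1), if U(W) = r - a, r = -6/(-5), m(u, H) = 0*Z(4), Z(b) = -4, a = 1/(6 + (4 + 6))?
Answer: 91/80 ≈ 1.1375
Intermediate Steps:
a = 1/16 (a = 1/(6 + 10) = 1/16 ≈ 0.062500)
m(u, H) = 0 (m(u, H) = 0*(-4) = 0)
r = 6/5 (r = -6*(-1/5) = 6/5 ≈ 1.2000)
U(W) = 91/80 (U(W) = 6/5 - 1*1/16 = 6/5 - 1/16 = 91/80)
U(10) - 140*m(-1, 1) = 91/80 - 140*0 = 91/80 + 0 = 91/80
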